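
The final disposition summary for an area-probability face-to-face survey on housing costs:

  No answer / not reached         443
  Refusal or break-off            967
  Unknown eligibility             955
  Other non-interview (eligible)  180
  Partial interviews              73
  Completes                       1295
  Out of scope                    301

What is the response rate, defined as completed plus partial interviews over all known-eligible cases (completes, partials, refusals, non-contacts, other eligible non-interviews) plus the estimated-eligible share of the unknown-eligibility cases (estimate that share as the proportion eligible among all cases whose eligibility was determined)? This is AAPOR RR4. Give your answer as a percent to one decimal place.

35.8%

Numerator = 1295 + 73 = 1368
Known eligible = 1295 + 73 + 967 + 443 + 180 = 2958
e = 2958 / (2958 + 301) = 2958 / 3259 = 0.9076
e × U = 0.9076 × 955 = 866.76
Base = 2958 + 866.76 = 3824.76
RR4 = 1368 / 3824.76 = 0.3577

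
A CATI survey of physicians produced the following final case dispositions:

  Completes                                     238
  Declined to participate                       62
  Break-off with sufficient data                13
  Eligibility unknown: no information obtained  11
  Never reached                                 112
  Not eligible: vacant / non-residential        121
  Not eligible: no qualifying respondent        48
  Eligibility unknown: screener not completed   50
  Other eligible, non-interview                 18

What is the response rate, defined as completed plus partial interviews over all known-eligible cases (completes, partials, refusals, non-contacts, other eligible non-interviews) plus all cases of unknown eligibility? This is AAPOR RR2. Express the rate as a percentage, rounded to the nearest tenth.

49.8%

Unknown if eligible = 50 + 11 = 61
Screened out, ineligible = 48 + 121 = 169
Top = 238 + 13 = 251
Base = 238 + 13 + 62 + 112 + 18 + 61 = 504
RR2 = 251 / 504 = 0.4980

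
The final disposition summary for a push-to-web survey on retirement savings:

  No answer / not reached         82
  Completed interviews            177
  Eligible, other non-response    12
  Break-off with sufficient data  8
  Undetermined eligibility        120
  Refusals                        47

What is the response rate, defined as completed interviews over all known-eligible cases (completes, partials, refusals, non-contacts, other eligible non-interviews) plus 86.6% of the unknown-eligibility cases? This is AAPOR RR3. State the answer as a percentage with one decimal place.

Top = 177
Eligible (known) = 177 + 8 + 47 + 82 + 12 = 326
Estimated eligible among unknowns = 0.8660 × 120 = 103.92
Denom = 326 + 103.92 = 429.92
RR3 = 177 / 429.92 = 0.4117

41.2%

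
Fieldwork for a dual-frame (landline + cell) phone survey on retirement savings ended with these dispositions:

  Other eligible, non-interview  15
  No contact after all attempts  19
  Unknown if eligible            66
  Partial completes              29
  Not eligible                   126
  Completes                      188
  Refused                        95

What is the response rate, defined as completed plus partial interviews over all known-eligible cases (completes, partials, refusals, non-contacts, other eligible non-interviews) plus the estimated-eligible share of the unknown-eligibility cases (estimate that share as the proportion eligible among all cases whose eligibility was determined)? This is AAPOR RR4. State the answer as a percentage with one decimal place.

55.0%

Top: 188 + 29 = 217
Determined eligible: 188 + 29 + 95 + 19 + 15 = 346
e = 346 / (346 + 126) = 346 / 472 = 0.7331
e × U: 0.7331 × 66 = 48.38
Denominator: 346 + 48.38 = 394.38
RR4 = 217 / 394.38 = 0.5502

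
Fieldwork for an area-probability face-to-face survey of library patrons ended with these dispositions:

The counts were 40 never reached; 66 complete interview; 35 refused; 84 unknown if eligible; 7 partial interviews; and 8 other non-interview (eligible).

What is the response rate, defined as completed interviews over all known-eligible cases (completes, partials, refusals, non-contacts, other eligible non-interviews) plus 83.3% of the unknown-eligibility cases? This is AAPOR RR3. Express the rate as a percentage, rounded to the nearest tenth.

29.2%

Top: 66
Determined eligible: 66 + 7 + 35 + 40 + 8 = 156
Estimated eligible among unknowns: 0.8330 × 84 = 69.97
Base: 156 + 69.97 = 225.97
RR3 = 66 / 225.97 = 0.2921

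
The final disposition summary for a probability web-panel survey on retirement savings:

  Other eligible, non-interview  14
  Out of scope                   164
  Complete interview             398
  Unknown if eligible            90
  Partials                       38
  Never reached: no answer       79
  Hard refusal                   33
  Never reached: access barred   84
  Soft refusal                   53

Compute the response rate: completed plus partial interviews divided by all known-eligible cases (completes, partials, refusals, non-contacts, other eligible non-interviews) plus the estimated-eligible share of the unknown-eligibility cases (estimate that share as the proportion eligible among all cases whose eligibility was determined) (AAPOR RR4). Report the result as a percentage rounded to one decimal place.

Refusal or break-off = 33 + 53 = 86
Never reached = 79 + 84 = 163
Numerator → 398 + 38 = 436
Known eligible → 398 + 38 + 86 + 163 + 14 = 699
e = 699 / (699 + 164) = 699 / 863 = 0.8100
Estimated eligible among unknowns → 0.8100 × 90 = 72.90
Denom → 699 + 72.90 = 771.90
RR4 = 436 / 771.90 = 0.5648

56.5%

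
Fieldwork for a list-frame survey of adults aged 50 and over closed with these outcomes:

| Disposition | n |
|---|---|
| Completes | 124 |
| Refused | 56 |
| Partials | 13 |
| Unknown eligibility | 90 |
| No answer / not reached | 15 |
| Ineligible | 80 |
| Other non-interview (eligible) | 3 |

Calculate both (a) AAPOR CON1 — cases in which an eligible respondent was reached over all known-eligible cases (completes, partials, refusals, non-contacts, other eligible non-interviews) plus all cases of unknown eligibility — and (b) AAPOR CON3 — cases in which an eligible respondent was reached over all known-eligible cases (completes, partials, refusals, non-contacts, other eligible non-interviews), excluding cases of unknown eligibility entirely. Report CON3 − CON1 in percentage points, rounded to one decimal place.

27.8

Num: 124 + 13 + 56 + 3 = 196
Denominator: 124 + 13 + 56 + 15 + 3 + 90 = 301
CON1 = 196 / 301 = 0.6512
Denominator: 124 + 13 + 56 + 15 + 3 = 211
CON3 = 196 / 211 = 0.9289
Difference = 92.89 − 65.12 = 27.77 percentage points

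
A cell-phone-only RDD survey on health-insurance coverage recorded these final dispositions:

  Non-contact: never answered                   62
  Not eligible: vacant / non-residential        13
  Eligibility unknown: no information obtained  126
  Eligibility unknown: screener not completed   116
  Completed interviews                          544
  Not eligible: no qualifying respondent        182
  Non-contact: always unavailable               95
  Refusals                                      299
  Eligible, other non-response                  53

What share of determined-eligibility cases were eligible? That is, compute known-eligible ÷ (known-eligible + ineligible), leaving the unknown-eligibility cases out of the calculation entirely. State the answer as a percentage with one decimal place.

No answer / not reached = 62 + 95 = 157
Unknown if eligible = 116 + 126 = 242
Out of scope = 182 + 13 = 195
Eligible (known) = 544 + 299 + 157 + 53 = 1053
e = 1053 / (1053 + 195) = 1053 / 1248 = 0.8438

84.4%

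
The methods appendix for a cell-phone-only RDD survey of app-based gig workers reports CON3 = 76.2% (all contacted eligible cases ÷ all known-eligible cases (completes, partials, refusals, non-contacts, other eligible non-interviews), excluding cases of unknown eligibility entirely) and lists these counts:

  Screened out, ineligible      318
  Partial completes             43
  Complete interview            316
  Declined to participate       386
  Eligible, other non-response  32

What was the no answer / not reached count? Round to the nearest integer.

Top: 316 + 43 + 386 + 32 = 777
CON3 = 777 / D = 0.762
D = 777 / 0.762 = 1019.7
Other denominator terms total 777
no answer / not reached = 1019.7 − 777 ≈ 243

243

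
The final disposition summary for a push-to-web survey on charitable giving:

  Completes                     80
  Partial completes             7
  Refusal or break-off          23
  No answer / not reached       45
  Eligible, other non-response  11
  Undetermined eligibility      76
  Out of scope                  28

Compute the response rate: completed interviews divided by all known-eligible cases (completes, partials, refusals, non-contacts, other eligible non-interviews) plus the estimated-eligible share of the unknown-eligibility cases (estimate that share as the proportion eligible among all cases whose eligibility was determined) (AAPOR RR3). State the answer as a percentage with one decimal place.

34.6%

Numerator → 80
Determined eligible → 80 + 7 + 23 + 45 + 11 = 166
e = 166 / (166 + 28) = 166 / 194 = 0.8557
e × U → 0.8557 × 76 = 65.03
Denominator → 166 + 65.03 = 231.03
RR3 = 80 / 231.03 = 0.3463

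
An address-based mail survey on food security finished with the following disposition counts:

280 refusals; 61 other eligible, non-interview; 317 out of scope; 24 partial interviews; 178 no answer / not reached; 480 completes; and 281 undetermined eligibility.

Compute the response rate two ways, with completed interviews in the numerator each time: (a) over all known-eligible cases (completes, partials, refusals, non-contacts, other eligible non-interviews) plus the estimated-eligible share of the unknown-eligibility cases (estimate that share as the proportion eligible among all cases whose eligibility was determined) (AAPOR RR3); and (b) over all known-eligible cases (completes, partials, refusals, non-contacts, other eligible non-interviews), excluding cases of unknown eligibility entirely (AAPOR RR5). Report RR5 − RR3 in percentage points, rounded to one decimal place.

Top = 480
Determined eligible = 480 + 24 + 280 + 178 + 61 = 1023
e = 1023 / (1023 + 317) = 1023 / 1340 = 0.7634
e × U = 0.7634 × 281 = 214.52
Base = 1023 + 214.52 = 1237.52
RR3 = 480 / 1237.52 = 0.3879
Base = 480 + 24 + 280 + 178 + 61 = 1023
RR5 = 480 / 1023 = 0.4692
Difference = 46.92 − 38.79 = 8.13 percentage points

8.1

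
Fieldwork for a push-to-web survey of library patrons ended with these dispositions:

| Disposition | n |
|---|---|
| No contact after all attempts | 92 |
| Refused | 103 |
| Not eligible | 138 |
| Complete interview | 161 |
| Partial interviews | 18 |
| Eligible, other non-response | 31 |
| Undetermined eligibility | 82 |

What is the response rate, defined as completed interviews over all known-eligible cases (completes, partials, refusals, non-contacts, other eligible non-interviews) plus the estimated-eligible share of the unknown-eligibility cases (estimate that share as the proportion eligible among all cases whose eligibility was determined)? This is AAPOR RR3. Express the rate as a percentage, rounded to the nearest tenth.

Num → 161
Eligible (known) → 161 + 18 + 103 + 92 + 31 = 405
e = 405 / (405 + 138) = 405 / 543 = 0.7459
Eligible share of unknowns → 0.7459 × 82 = 61.16
Denom → 405 + 61.16 = 466.16
RR3 = 161 / 466.16 = 0.3454

34.5%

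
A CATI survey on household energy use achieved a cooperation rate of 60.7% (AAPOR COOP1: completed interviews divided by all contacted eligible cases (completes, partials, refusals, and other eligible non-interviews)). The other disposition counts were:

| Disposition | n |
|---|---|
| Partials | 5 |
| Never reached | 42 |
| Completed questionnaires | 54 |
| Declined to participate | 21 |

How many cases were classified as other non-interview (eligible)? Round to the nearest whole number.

COOP1 = 54 / D = 0.607
D = 54 / 0.607 = 89.0
Remaining denominator categories sum to 80
other non-interview (eligible) = 89.0 − 80 ≈ 9

9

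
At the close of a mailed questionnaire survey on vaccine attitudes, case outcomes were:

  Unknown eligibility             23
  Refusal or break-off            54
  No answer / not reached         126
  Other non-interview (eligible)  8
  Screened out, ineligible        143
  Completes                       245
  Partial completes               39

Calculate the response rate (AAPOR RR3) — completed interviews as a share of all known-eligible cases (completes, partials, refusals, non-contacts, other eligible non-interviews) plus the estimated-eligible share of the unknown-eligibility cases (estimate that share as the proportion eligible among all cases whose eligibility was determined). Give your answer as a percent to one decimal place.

Top: 245
Determined eligible: 245 + 39 + 54 + 126 + 8 = 472
e = 472 / (472 + 143) = 472 / 615 = 0.7675
Estimated eligible among unknowns: 0.7675 × 23 = 17.65
Base: 472 + 17.65 = 489.65
RR3 = 245 / 489.65 = 0.5004

50.0%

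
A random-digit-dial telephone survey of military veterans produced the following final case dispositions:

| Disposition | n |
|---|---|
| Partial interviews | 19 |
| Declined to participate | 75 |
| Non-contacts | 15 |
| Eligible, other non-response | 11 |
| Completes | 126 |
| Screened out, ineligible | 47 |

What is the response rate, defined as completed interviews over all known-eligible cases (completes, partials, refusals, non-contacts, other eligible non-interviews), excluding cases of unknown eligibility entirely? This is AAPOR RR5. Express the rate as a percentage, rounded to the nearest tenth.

Top → 126
Base → 126 + 19 + 75 + 15 + 11 = 246
RR5 = 126 / 246 = 0.5122

51.2%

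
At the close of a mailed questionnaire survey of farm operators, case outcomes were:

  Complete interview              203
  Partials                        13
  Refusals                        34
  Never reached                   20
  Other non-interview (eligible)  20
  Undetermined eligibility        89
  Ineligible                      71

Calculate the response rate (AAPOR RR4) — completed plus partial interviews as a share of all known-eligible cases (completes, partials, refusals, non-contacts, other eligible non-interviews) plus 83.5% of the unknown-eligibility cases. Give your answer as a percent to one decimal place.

59.3%

Top → 203 + 13 = 216
Determined eligible → 203 + 13 + 34 + 20 + 20 = 290
Eligible share of unknowns → 0.8350 × 89 = 74.31
Denominator → 290 + 74.31 = 364.31
RR4 = 216 / 364.31 = 0.5929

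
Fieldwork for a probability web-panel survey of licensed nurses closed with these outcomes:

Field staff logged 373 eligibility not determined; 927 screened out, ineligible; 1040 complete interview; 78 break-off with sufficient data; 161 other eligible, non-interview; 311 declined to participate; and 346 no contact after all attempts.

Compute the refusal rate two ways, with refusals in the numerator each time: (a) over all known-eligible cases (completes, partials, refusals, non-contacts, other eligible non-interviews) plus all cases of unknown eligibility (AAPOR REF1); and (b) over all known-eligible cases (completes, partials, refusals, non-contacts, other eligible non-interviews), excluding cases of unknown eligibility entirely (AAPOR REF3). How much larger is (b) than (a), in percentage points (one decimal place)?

Numerator → 311
Denominator → 1040 + 78 + 311 + 346 + 161 + 373 = 2309
REF1 = 311 / 2309 = 0.1347
Denominator → 1040 + 78 + 311 + 346 + 161 = 1936
REF3 = 311 / 1936 = 0.1606
Difference = 16.06 − 13.47 = 2.59 percentage points

2.6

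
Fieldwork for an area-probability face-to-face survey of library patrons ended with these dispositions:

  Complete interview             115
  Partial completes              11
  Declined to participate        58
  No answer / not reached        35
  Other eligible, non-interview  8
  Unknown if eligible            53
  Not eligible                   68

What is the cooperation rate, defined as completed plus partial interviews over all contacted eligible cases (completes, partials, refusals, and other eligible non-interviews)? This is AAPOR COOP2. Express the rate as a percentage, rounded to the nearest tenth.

65.6%

Num → 115 + 11 = 126
Base → 115 + 11 + 58 + 8 = 192
COOP2 = 126 / 192 = 0.6562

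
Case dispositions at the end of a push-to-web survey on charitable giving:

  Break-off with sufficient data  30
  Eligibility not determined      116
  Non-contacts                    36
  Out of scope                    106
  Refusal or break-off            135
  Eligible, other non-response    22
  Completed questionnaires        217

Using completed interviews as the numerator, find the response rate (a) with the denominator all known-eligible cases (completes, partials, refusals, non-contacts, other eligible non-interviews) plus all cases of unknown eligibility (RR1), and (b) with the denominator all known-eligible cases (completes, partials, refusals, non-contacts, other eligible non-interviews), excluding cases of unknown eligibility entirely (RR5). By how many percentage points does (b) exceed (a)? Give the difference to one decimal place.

10.3

Top: 217
Denominator: 217 + 30 + 135 + 36 + 22 + 116 = 556
RR1 = 217 / 556 = 0.3903
Denominator: 217 + 30 + 135 + 36 + 22 = 440
RR5 = 217 / 440 = 0.4932
Difference = 49.32 − 39.03 = 10.29 percentage points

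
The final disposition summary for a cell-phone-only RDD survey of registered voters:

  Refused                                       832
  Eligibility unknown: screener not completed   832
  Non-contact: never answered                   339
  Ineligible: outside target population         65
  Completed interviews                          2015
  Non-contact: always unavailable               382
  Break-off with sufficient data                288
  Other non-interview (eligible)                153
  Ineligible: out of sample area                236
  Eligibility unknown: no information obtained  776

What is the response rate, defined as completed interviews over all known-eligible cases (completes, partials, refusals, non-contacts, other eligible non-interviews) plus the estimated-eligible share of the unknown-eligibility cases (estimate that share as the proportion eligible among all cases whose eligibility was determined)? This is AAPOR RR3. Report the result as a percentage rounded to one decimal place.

36.6%

Never reached = 339 + 382 = 721
Unknown if eligible = 832 + 776 = 1608
Screened out, ineligible = 65 + 236 = 301
Num: 2015
Determined eligible: 2015 + 288 + 832 + 721 + 153 = 4009
e = 4009 / (4009 + 301) = 4009 / 4310 = 0.9302
e × U: 0.9302 × 1608 = 1495.76
Denom: 4009 + 1495.76 = 5504.76
RR3 = 2015 / 5504.76 = 0.3660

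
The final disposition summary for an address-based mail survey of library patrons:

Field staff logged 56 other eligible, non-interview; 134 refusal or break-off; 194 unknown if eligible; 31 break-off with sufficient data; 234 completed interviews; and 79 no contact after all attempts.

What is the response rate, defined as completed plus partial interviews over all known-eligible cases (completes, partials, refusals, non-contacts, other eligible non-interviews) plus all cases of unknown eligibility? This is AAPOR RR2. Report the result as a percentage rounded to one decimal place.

36.4%

Num = 234 + 31 = 265
Denom = 234 + 31 + 134 + 79 + 56 + 194 = 728
RR2 = 265 / 728 = 0.3640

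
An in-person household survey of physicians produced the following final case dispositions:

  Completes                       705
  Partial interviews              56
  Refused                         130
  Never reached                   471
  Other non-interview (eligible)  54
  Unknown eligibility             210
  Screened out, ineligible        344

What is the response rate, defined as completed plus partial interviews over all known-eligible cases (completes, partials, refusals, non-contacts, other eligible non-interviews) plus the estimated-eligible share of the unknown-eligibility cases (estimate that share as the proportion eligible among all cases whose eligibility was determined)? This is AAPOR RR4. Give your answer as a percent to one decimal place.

48.0%

Num: 705 + 56 = 761
Known eligible: 705 + 56 + 130 + 471 + 54 = 1416
e = 1416 / (1416 + 344) = 1416 / 1760 = 0.8045
e × U: 0.8045 × 210 = 168.94
Base: 1416 + 168.94 = 1584.94
RR4 = 761 / 1584.94 = 0.4801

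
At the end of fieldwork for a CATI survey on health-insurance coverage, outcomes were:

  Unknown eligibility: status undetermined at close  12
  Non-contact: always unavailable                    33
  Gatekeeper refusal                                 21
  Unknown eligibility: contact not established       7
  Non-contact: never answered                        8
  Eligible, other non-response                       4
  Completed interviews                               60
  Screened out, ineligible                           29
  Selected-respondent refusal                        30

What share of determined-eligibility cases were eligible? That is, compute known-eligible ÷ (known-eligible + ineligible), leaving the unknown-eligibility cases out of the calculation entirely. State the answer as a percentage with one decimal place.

Refusal or break-off = 21 + 30 = 51
No contact after all attempts = 8 + 33 = 41
Unknown eligibility = 7 + 12 = 19
Determined eligible → 60 + 51 + 41 + 4 = 156
e = 156 / (156 + 29) = 156 / 185 = 0.8432

84.3%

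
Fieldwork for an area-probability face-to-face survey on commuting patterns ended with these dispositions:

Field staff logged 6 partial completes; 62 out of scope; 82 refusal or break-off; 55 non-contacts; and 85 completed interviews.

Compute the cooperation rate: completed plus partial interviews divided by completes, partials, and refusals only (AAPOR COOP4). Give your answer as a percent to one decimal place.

52.6%

Numerator → 85 + 6 = 91
Denom → 85 + 6 + 82 = 173
COOP4 = 91 / 173 = 0.5260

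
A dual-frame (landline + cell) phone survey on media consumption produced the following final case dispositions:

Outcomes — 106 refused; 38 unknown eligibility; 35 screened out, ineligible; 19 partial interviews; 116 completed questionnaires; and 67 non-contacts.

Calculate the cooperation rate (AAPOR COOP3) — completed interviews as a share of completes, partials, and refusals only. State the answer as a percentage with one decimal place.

Num: 116
Denominator: 116 + 19 + 106 = 241
COOP3 = 116 / 241 = 0.4813

48.1%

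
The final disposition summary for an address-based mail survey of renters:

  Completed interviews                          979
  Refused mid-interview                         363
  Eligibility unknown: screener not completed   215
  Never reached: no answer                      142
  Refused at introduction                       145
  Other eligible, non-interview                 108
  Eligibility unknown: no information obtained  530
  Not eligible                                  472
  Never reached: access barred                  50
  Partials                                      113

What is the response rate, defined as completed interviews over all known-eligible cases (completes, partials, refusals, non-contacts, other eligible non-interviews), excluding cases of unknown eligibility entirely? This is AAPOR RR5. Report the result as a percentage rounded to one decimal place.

51.5%

Refused = 145 + 363 = 508
Never reached = 142 + 50 = 192
Undetermined eligibility = 215 + 530 = 745
Numerator: 979
Base: 979 + 113 + 508 + 192 + 108 = 1900
RR5 = 979 / 1900 = 0.5153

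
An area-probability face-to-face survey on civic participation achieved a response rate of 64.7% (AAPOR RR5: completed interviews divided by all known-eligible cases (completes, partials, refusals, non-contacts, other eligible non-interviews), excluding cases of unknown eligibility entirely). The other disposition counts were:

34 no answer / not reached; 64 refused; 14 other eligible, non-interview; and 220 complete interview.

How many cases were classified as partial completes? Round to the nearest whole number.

RR5 = 220 / D = 0.647
D = 220 / 0.647 = 340.0
Rest of base = 332
partial completes = 340.0 − 332 ≈ 8

8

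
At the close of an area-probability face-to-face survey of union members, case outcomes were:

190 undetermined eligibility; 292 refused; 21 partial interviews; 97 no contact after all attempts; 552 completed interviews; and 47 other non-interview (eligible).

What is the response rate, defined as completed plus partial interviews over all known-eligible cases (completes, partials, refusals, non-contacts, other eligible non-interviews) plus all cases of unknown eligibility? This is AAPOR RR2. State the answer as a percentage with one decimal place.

47.8%

Numerator → 552 + 21 = 573
Base → 552 + 21 + 292 + 97 + 47 + 190 = 1199
RR2 = 573 / 1199 = 0.4779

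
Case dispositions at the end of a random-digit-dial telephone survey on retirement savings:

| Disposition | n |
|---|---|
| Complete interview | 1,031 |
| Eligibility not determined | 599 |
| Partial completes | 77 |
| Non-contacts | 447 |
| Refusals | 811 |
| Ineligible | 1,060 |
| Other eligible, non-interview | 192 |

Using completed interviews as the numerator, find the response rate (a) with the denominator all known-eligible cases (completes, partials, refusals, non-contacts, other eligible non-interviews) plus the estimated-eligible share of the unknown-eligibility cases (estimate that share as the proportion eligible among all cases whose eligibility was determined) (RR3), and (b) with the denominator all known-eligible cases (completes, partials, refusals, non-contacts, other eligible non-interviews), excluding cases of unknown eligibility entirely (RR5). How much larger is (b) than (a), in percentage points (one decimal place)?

Numerator → 1031
Eligible (known) → 1031 + 77 + 811 + 447 + 192 = 2558
e = 2558 / (2558 + 1060) = 2558 / 3618 = 0.7070
e × U → 0.7070 × 599 = 423.49
Base → 2558 + 423.49 = 2981.49
RR3 = 1031 / 2981.49 = 0.3458
Base → 1031 + 77 + 811 + 447 + 192 = 2558
RR5 = 1031 / 2558 = 0.4030
Difference = 40.30 − 34.58 = 5.72 percentage points

5.7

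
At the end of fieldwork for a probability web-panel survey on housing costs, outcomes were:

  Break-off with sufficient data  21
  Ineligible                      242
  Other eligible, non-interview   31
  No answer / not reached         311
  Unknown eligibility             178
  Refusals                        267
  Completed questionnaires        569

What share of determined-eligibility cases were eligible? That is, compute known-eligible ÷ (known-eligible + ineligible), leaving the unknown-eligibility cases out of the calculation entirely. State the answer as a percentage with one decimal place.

83.2%

Determined eligible → 569 + 21 + 267 + 311 + 31 = 1199
e = 1199 / (1199 + 242) = 1199 / 1441 = 0.8321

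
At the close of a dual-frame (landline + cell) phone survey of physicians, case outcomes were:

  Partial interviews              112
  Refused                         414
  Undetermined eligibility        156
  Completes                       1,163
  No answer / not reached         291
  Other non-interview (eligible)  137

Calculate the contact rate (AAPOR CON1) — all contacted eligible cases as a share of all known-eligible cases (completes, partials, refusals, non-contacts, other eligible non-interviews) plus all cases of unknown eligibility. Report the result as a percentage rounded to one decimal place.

Top: 1163 + 112 + 414 + 137 = 1826
Denominator: 1163 + 112 + 414 + 291 + 137 + 156 = 2273
CON1 = 1826 / 2273 = 0.8033

80.3%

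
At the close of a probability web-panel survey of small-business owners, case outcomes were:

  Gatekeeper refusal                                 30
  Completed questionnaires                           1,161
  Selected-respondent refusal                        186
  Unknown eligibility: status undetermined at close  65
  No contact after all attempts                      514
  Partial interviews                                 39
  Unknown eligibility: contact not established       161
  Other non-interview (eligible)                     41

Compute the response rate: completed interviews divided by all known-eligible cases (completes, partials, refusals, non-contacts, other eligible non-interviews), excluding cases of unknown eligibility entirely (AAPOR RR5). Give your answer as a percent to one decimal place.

58.9%

Declined to participate = 30 + 186 = 216
Eligibility not determined = 161 + 65 = 226
Top → 1161
Denom → 1161 + 39 + 216 + 514 + 41 = 1971
RR5 = 1161 / 1971 = 0.5890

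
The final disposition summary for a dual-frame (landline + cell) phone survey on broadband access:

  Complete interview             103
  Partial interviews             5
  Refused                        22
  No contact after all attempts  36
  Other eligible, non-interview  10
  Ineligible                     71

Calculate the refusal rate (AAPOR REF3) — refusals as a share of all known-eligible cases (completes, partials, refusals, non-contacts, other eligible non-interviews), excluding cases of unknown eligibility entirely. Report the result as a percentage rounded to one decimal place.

12.5%

Num = 22
Base = 103 + 5 + 22 + 36 + 10 = 176
REF3 = 22 / 176 = 0.1250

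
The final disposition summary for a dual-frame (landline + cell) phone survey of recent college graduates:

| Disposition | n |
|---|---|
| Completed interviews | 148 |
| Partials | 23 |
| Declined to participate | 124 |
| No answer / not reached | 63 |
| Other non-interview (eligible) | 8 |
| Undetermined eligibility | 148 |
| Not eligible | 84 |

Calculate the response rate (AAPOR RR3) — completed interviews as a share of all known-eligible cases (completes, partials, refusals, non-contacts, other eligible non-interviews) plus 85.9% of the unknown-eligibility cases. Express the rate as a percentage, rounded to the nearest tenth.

Top → 148
Determined eligible → 148 + 23 + 124 + 63 + 8 = 366
e × U → 0.8590 × 148 = 127.13
Base → 366 + 127.13 = 493.13
RR3 = 148 / 493.13 = 0.3001

30.0%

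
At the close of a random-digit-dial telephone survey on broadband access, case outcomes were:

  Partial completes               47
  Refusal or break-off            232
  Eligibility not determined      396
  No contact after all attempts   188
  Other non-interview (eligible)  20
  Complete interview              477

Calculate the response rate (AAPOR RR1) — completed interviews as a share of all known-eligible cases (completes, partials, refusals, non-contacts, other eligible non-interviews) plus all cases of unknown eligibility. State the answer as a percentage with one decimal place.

35.1%

Num: 477
Denom: 477 + 47 + 232 + 188 + 20 + 396 = 1360
RR1 = 477 / 1360 = 0.3507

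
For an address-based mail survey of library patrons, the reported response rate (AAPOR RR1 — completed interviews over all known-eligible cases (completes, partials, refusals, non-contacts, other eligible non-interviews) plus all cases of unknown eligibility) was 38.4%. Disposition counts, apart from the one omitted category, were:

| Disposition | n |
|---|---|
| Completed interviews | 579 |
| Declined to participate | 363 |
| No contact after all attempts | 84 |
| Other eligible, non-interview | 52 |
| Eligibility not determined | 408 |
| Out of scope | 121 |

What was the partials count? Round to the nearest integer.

RR1 = 579 / D = 0.384
D = 579 / 0.384 = 1507.8
Rest of base = 1486
partials = 1507.8 − 1486 ≈ 22

22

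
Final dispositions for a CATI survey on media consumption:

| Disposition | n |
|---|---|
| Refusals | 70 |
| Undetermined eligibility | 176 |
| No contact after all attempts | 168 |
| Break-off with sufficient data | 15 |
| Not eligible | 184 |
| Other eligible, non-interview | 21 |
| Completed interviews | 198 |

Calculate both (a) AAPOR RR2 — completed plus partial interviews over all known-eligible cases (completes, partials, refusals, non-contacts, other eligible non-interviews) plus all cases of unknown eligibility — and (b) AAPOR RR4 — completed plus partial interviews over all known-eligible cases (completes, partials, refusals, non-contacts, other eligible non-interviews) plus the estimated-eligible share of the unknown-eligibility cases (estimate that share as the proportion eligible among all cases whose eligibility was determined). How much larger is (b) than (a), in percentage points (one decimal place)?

2.7

Top → 198 + 15 = 213
Base → 198 + 15 + 70 + 168 + 21 + 176 = 648
RR2 = 213 / 648 = 0.3287
Eligible (known) → 198 + 15 + 70 + 168 + 21 = 472
e = 472 / (472 + 184) = 472 / 656 = 0.7195
Eligible share of unknowns → 0.7195 × 176 = 126.63
Base → 472 + 126.63 = 598.63
RR4 = 213 / 598.63 = 0.3558
Difference = 35.58 − 32.87 = 2.71 percentage points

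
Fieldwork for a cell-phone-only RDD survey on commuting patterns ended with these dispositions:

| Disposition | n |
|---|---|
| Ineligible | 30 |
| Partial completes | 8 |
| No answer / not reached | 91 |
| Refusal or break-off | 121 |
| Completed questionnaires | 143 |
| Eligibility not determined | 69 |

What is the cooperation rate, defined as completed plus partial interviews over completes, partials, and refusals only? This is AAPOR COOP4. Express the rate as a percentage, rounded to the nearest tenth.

55.5%

Numerator → 143 + 8 = 151
Base → 143 + 8 + 121 = 272
COOP4 = 151 / 272 = 0.5551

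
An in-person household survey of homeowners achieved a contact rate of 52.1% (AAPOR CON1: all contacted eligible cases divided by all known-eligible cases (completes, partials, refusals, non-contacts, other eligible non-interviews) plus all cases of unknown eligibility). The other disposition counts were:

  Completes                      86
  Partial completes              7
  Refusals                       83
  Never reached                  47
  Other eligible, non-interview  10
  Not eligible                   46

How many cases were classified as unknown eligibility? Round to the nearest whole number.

124

Top = 86 + 7 + 83 + 10 = 186
CON1 = 186 / D = 0.521
D = 186 / 0.521 = 357.0
Remaining denominator categories sum to 233
unknown eligibility = 357.0 − 233 ≈ 124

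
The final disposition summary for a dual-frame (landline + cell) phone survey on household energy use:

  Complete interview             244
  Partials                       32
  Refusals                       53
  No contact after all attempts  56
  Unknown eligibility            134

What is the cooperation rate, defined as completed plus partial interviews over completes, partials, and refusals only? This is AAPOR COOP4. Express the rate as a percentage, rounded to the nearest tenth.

83.9%

Num: 244 + 32 = 276
Denom: 244 + 32 + 53 = 329
COOP4 = 276 / 329 = 0.8389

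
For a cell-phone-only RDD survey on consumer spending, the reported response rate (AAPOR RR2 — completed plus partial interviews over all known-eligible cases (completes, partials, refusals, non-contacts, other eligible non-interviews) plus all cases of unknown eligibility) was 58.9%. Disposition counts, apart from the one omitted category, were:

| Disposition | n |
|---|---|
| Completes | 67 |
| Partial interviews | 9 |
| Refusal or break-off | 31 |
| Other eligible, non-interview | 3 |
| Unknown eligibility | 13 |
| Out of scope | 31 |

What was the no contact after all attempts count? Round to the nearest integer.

Top → 67 + 9 = 76
RR2 = 76 / D = 0.589
D = 76 / 0.589 = 129.0
Rest of base = 123
no contact after all attempts = 129.0 − 123 ≈ 6

6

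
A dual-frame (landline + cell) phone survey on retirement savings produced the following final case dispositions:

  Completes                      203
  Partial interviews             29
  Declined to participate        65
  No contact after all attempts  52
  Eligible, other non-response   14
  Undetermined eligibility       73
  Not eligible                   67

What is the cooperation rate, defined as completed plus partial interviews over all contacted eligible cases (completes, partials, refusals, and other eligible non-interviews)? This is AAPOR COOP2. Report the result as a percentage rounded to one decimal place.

Top = 203 + 29 = 232
Denom = 203 + 29 + 65 + 14 = 311
COOP2 = 232 / 311 = 0.7460

74.6%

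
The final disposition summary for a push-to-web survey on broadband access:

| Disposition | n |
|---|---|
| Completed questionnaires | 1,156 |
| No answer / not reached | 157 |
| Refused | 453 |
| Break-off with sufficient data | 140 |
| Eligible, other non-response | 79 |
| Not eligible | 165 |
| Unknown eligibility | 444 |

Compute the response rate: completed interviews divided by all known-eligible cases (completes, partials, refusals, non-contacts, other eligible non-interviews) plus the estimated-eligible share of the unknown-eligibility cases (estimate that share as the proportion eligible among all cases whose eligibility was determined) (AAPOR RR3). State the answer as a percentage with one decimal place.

Top = 1156
Known eligible = 1156 + 140 + 453 + 157 + 79 = 1985
e = 1985 / (1985 + 165) = 1985 / 2150 = 0.9233
Eligible share of unknowns = 0.9233 × 444 = 409.95
Denom = 1985 + 409.95 = 2394.95
RR3 = 1156 / 2394.95 = 0.4827

48.3%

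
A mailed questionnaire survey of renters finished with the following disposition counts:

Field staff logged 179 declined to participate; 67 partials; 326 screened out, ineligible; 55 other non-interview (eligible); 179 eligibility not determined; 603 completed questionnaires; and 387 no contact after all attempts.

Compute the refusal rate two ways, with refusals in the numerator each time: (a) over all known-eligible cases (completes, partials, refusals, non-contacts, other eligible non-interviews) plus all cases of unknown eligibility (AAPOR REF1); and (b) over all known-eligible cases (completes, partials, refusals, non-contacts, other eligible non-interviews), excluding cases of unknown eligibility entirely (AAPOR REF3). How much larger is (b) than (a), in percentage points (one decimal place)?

1.7

Numerator = 179
Denominator = 603 + 67 + 179 + 387 + 55 + 179 = 1470
REF1 = 179 / 1470 = 0.1218
Denominator = 603 + 67 + 179 + 387 + 55 = 1291
REF3 = 179 / 1291 = 0.1387
Difference = 13.87 − 12.18 = 1.69 percentage points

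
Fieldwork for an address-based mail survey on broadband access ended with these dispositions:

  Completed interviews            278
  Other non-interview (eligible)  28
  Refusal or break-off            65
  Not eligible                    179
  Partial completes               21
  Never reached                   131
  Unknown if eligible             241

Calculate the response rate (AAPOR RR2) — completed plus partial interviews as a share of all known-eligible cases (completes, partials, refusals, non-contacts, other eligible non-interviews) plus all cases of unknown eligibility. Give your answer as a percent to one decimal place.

39.1%

Numerator → 278 + 21 = 299
Denominator → 278 + 21 + 65 + 131 + 28 + 241 = 764
RR2 = 299 / 764 = 0.3914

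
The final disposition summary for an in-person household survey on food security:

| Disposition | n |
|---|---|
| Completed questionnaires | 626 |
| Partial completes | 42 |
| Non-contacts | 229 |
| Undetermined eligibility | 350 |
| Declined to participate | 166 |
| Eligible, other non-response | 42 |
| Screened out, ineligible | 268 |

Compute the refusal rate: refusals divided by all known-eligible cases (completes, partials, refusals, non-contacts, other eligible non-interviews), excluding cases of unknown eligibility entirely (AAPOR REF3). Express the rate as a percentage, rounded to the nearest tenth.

Num → 166
Denom → 626 + 42 + 166 + 229 + 42 = 1105
REF3 = 166 / 1105 = 0.1502

15.0%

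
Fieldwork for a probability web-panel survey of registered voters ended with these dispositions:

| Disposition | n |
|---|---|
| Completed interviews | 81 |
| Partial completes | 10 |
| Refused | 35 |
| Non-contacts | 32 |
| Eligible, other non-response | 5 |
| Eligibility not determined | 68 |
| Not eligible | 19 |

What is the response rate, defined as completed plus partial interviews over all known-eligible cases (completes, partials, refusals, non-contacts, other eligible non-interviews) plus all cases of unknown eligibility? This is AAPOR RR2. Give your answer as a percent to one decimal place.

Top → 81 + 10 = 91
Denom → 81 + 10 + 35 + 32 + 5 + 68 = 231
RR2 = 91 / 231 = 0.3939

39.4%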